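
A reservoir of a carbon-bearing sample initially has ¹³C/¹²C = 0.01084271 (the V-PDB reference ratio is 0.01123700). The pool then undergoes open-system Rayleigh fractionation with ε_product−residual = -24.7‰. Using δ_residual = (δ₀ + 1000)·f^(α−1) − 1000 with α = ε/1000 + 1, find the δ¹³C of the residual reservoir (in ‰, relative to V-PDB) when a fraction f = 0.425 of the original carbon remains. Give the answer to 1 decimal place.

-14.5‰

δ₀ = (0.01084271/0.01123700 − 1)×1000 = (0.964911 − 1)×1000 = -35.089‰
α − 1 = ε/1000 = -0.0247
f^(α−1) = 0.425^(-0.0247) = 1.021360
δ_res = (-35.089 + 1000) × 1.021360 − 1000 = 985.522 − 1000 = -14.48‰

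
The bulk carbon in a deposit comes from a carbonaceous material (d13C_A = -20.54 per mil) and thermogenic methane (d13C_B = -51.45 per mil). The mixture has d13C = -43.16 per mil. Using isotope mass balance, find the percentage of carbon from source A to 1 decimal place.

δ_mix = f_A·δ_A + (1 − f_A)·δ_B  ⇒  f_A = (δ_mix − δ_B)/(δ_A − δ_B)
f_A = (-43.16 − (-51.45)) / (-20.54 − (-51.45))
f_A = 8.29 / 30.91 = 0.2682

26.8%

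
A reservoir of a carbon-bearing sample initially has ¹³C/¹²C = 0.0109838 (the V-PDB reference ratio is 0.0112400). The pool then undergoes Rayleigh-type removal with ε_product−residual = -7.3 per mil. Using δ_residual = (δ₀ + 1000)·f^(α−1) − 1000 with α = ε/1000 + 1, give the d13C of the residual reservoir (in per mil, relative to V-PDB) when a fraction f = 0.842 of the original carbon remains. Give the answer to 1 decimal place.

δ₀ = (0.0109838/0.0112400 − 1)×1000 = (0.977206 − 1)×1000 = -22.794 per mil
α − 1 = ε/1000 = -0.0073
f^(α−1) = 0.842^(-0.0073) = 1.001256
δ_res = (-22.794 + 1000) × 1.001256 − 1000 = 978.434 − 1000 = -21.57 per mil

-21.6 per mil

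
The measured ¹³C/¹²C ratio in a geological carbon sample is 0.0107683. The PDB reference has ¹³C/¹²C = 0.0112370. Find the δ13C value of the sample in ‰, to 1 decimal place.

-41.7‰

δ13C = (R_sample / R_standard − 1) × 1000
R_sample / R_standard = 0.0107683 / 0.0112370 = 0.958290
δ13C = (0.958290 − 1) × 1000 = -41.71‰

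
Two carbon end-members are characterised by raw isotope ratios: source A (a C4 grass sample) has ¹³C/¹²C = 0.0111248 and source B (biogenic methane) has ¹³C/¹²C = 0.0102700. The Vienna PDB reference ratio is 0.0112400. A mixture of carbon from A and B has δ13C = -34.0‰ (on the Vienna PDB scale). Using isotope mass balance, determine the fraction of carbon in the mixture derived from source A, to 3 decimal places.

0.688

δ_A = (0.0111248/0.0112400 − 1)×1000 = (0.989751 − 1)×1000 = -10.249‰
δ_B = (0.0102700/0.0112400 − 1)×1000 = (0.913701 − 1)×1000 = -86.299‰
f_A = (δ_mix − δ_B)/(δ_A − δ_B) = (-34.0 − (-86.299))/(-10.249 − (-86.299))
f_A = 52.299 / 76.050 = 0.6877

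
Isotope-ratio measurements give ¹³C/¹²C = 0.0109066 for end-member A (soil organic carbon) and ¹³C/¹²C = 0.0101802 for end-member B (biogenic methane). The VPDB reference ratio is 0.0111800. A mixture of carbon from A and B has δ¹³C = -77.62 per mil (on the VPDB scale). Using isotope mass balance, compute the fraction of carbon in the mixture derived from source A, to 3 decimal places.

δ_A = (0.0109066/0.0111800 − 1)×1000 = (0.975546 − 1)×1000 = -24.454 per mil
δ_B = (0.0101802/0.0111800 − 1)×1000 = (0.910572 − 1)×1000 = -89.428 per mil
f_A = (δ_mix − δ_B)/(δ_A − δ_B) = (-77.62 − (-89.428))/(-24.454 − (-89.428))
f_A = 11.808 / 64.973 = 0.1817

0.182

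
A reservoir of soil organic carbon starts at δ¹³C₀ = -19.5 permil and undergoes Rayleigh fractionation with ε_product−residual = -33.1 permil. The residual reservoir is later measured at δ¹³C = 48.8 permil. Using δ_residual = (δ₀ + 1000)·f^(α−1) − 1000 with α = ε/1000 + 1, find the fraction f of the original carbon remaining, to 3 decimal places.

0.131

α − 1 = ε/1000 = -0.0331
(δ_res + 1000)/(δ₀ + 1000) = (48.8 + 1000)/(-19.5 + 1000) = 1048.8/980.5 = 1.069658
f = 1.069658^(1/-0.0331) = exp(ln(1.069658)/-0.0331) = exp(0.06734/-0.0331)
f = exp(-2.0344) = 0.1308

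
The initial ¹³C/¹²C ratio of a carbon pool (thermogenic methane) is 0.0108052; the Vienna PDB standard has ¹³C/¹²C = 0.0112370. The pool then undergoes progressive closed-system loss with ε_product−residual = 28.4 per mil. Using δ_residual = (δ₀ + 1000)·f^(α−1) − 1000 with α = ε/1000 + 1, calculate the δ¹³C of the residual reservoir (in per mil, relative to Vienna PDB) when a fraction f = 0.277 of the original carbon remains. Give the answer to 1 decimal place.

-72.9 per mil

δ₀ = (0.0108052/0.0112370 − 1)×1000 = (0.961573 − 1)×1000 = -38.427 per mil
α − 1 = ε/1000 = 0.0284
f^(α−1) = 0.277^(0.0284) = 0.964198
δ_res = (-38.427 + 1000) × 0.964198 − 1000 = 927.148 − 1000 = -72.85 per mil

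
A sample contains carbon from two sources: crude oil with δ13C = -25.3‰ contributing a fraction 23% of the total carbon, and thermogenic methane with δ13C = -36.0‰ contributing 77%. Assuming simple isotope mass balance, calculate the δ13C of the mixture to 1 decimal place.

δ_mix = f_A·δ_A + f_B·δ_B
δ_mix = 0.23 × (-25.3) + 0.77 × (-36.0)
δ_mix = -5.82 + -27.72 = -33.54‰

-33.5‰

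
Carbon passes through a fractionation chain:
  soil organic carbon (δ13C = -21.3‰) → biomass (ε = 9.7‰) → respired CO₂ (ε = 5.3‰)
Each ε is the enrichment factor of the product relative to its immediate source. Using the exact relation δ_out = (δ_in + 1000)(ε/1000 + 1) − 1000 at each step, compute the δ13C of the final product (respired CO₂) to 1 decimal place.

-6.6‰

step 1: δ = (-21.30 + 1000)·(9.7/1000 + 1) − 1000 = -11.81‰
step 2: δ = (-11.81 + 1000)·(5.3/1000 + 1) − 1000 = -6.57‰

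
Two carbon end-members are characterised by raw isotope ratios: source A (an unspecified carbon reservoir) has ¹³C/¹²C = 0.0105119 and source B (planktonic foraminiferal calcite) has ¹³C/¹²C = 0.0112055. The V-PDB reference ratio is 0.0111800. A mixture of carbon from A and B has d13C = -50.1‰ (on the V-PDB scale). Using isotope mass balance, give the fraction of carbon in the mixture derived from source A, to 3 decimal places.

δ_A = (0.0105119/0.0111800 − 1)×1000 = (0.940242 − 1)×1000 = -59.758‰
δ_B = (0.0112055/0.0111800 − 1)×1000 = (1.002281 − 1)×1000 = 2.281‰
f_A = (δ_mix − δ_B)/(δ_A − δ_B) = (-50.1 − (2.281))/(-59.758 − (2.281))
f_A = -52.381 / -62.039 = 0.8443

0.844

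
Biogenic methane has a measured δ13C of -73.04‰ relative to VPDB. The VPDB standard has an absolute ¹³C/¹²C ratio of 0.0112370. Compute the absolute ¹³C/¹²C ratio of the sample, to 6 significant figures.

R_sample = R_standard × (δ13C/1000 + 1)
R_sample = 0.0112370 × (-73.04/1000 + 1) = 0.0112370 × 0.926960
R_sample = 0.0104162

0.0104162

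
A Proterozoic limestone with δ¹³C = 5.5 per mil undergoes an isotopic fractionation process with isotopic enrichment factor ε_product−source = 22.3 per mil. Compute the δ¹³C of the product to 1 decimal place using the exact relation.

Exactly, δ_product = (δ_source + 1000)·(ε/1000 + 1) − 1000.
δ_product = (5.5 + 1000) × (22.3/1000 + 1) − 1000
δ_product = 27.92 per mil

27.9 per mil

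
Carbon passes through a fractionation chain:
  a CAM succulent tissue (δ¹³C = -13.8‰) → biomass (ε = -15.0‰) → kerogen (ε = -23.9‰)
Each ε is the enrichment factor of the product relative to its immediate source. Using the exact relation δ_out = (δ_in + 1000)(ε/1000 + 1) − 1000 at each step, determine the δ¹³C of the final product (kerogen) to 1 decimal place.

-51.8‰

step 1: δ = (-13.80 + 1000)·(-15.0/1000 + 1) − 1000 = -28.59‰
step 2: δ = (-28.59 + 1000)·(-23.9/1000 + 1) − 1000 = -51.81‰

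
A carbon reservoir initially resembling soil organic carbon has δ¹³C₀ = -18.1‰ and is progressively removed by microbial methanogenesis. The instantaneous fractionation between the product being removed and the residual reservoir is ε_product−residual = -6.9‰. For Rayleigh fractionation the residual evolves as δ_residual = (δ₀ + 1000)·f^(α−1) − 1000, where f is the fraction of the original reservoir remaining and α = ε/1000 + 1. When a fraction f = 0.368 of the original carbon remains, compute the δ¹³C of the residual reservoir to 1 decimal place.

-11.3‰

Rayleigh residual: δ_res = (δ₀ + 1000)·f^(α−1) − 1000
α = ε/1000 + 1 = 0.99310, so α − 1 = -0.00690
f^(α−1) = 0.368^(-0.00690) = 1.006922
δ_res = (-18.1 + 1000) × 1.006922 − 1000 = 988.696 − 1000 = -11.30‰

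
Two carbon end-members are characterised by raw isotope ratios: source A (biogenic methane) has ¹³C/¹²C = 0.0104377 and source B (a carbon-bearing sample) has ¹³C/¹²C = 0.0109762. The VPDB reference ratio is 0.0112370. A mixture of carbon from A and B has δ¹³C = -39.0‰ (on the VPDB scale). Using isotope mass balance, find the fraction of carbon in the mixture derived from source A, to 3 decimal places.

δ_A = (0.0104377/0.0112370 − 1)×1000 = (0.928869 − 1)×1000 = -71.131‰
δ_B = (0.0109762/0.0112370 − 1)×1000 = (0.976791 − 1)×1000 = -23.209‰
f_A = (δ_mix − δ_B)/(δ_A − δ_B) = (-39.0 − (-23.209))/(-71.131 − (-23.209))
f_A = -15.791 / -47.922 = 0.3295

0.330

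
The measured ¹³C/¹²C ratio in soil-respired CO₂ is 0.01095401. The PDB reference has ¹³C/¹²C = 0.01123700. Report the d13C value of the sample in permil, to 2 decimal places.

-25.18 permil

d13C = (R_sample / R_standard − 1) × 1000
R_sample / R_standard = 0.01095401 / 0.01123700 = 0.974816
d13C = (0.974816 − 1) × 1000 = -25.184 permil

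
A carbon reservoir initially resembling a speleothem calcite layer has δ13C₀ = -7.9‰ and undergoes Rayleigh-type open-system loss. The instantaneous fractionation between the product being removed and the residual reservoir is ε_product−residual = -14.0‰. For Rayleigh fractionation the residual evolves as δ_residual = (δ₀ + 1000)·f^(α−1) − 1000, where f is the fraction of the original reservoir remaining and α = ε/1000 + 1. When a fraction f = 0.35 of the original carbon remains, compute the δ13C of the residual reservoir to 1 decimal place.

Rayleigh residual: δ_res = (δ₀ + 1000)·f^(α−1) − 1000
α = ε/1000 + 1 = 0.98600, so α − 1 = -0.01400
f^(α−1) = 0.35^(-0.01400) = 1.014806
δ_res = (-7.9 + 1000) × 1.014806 − 1000 = 1006.789 − 1000 = 6.79‰

6.8‰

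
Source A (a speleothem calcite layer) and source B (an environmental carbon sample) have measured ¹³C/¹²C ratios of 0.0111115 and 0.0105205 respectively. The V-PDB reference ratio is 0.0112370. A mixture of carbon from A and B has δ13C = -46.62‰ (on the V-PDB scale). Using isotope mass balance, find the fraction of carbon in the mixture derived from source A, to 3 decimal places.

δ_A = (0.0111115/0.0112370 − 1)×1000 = (0.988832 − 1)×1000 = -11.168‰
δ_B = (0.0105205/0.0112370 − 1)×1000 = (0.936237 − 1)×1000 = -63.763‰
f_A = (δ_mix − δ_B)/(δ_A − δ_B) = (-46.62 − (-63.763))/(-11.168 − (-63.763))
f_A = 17.143 / 52.594 = 0.3259

0.326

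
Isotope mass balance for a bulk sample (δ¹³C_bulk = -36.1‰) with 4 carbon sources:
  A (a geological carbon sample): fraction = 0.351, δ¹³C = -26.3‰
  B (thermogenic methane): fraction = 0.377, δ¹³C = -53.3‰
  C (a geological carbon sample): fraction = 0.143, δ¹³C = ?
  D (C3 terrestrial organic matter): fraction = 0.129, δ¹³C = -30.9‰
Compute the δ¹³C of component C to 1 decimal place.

-19.5‰

Isotope mass balance: δ_bulk = Σ fᵢ·δᵢ.
-36.1 = 0.351×(-26.3) + 0.377×(-53.3) + 0.143×δ_C + 0.129×(-30.9)
0.143·δ_C = -36.1 − (-33.311) = -2.789
δ_C = -2.789 / 0.143 = -19.50‰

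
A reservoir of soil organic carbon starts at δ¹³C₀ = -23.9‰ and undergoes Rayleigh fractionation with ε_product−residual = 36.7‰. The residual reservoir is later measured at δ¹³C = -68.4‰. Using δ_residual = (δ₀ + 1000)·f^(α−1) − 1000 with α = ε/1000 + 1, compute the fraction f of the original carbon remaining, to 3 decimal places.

0.280

α − 1 = ε/1000 = 0.0367
(δ_res + 1000)/(δ₀ + 1000) = (-68.4 + 1000)/(-23.9 + 1000) = 931.6/976.1 = 0.954410
f = 0.954410^(1/0.0367) = exp(ln(0.954410)/0.0367) = exp(-0.04666/0.0367)
f = exp(-1.2714) = 0.2804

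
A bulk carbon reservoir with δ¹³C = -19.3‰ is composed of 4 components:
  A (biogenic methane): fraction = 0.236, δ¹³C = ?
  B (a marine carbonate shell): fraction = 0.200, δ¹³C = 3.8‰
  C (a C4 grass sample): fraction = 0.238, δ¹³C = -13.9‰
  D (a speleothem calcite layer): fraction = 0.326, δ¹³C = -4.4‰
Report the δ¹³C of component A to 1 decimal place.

-64.9‰

Isotope mass balance: δ_bulk = Σ fᵢ·δᵢ.
-19.3 = 0.236×δ_A + 0.200×(3.8) + 0.238×(-13.9) + 0.326×(-4.4)
0.236·δ_A = -19.3 − (-3.983) = -15.317
δ_A = -15.317 / 0.236 = -64.90‰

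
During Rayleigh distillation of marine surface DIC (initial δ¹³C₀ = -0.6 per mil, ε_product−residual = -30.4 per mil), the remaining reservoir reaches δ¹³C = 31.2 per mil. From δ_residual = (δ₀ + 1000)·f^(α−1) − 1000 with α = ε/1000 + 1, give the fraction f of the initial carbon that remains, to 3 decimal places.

0.357

α − 1 = ε/1000 = -0.0304
(δ_res + 1000)/(δ₀ + 1000) = (31.2 + 1000)/(-0.6 + 1000) = 1031.2/999.4 = 1.031819
f = 1.031819^(1/-0.0304) = exp(ln(1.031819)/-0.0304) = exp(0.03132/-0.0304)
f = exp(-1.0304) = 0.3569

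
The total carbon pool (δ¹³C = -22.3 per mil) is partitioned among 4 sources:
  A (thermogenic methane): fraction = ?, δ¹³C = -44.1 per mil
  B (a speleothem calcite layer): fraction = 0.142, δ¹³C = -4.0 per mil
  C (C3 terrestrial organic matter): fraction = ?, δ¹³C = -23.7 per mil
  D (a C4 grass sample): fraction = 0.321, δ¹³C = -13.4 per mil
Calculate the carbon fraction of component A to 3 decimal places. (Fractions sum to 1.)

Let f_A and f_C be the unknown fractions; fractions sum to 1 so f_A + f_C = 0.537.
Mass balance: Σ fᵢ·δᵢ = δ_bulk ⇒ f_A·(-44.1) + f_C·(-23.7) = -22.3 − (-4.869) = -17.431
Substitute f_C = 0.537 − f_A:
f_A·(-44.1 − -23.7) = -17.431 − 0.537×(-23.7) = -4.704
f_A = -4.704 / -20.4 = 0.2306

0.231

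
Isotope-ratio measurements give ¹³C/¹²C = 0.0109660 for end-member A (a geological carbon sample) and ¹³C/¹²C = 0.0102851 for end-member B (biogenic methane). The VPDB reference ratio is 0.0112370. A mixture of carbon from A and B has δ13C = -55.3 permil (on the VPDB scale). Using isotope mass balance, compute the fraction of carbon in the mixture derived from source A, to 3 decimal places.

0.485

δ_A = (0.0109660/0.0112370 − 1)×1000 = (0.975883 − 1)×1000 = -24.117 permil
δ_B = (0.0102851/0.0112370 − 1)×1000 = (0.915289 − 1)×1000 = -84.711 permil
f_A = (δ_mix − δ_B)/(δ_A − δ_B) = (-55.3 − (-84.711))/(-24.117 − (-84.711))
f_A = 29.411 / 60.594 = 0.4854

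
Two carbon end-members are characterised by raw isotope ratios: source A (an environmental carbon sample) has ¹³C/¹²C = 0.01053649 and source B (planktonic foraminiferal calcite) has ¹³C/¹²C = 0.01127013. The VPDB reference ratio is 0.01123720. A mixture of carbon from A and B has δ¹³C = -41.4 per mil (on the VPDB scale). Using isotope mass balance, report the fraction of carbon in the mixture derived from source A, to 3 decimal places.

0.679

δ_A = (0.01053649/0.01123720 − 1)×1000 = (0.937644 − 1)×1000 = -62.356 per mil
δ_B = (0.01127013/0.01123720 − 1)×1000 = (1.002930 − 1)×1000 = 2.930 per mil
f_A = (δ_mix − δ_B)/(δ_A − δ_B) = (-41.4 − (2.930))/(-62.356 − (2.930))
f_A = -44.330 / -65.287 = 0.6790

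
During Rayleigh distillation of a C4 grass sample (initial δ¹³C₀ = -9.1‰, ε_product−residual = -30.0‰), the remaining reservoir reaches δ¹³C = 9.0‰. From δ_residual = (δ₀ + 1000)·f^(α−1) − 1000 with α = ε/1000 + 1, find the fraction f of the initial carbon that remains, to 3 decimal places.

α − 1 = ε/1000 = -0.0300
(δ_res + 1000)/(δ₀ + 1000) = (9.0 + 1000)/(-9.1 + 1000) = 1009.0/990.9 = 1.018266
f = 1.018266^(1/-0.0300) = exp(ln(1.018266)/-0.0300) = exp(0.01810/-0.0300)
f = exp(-0.6034) = 0.5470

0.547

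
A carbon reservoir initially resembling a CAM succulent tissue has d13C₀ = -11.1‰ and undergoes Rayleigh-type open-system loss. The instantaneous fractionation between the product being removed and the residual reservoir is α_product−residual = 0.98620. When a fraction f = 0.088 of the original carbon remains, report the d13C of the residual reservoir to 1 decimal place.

Rayleigh residual: δ_res = (δ₀ + 1000)·f^(α−1) − 1000
α − 1 = -0.01380
f^(α−1) = 0.088^(-0.01380) = 1.034109
δ_res = (-11.1 + 1000) × 1.034109 − 1000 = 1022.630 − 1000 = 22.63‰

22.6‰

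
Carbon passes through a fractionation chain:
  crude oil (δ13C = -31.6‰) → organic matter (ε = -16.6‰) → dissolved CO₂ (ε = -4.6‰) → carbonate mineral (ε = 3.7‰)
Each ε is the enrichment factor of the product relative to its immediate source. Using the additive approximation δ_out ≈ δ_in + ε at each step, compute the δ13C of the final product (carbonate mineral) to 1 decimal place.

-49.1‰

step 1: δ ≈ -31.6 + (-16.6) = -48.2‰
step 2: δ ≈ -48.2 + (-4.6) = -52.8‰
step 3: δ ≈ -52.8 + (3.7) = -49.1‰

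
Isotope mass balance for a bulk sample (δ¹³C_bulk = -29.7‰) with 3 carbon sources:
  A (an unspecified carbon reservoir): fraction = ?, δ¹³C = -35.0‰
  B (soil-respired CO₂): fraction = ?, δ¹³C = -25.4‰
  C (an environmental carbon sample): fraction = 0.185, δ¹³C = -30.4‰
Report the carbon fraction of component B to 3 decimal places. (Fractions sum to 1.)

0.463

Let f_B and f_A be the unknown fractions; fractions sum to 1 so f_B + f_A = 0.815.
Mass balance: Σ fᵢ·δᵢ = δ_bulk ⇒ f_B·(-25.4) + f_A·(-35.0) = -29.7 − (-5.624) = -24.076
Substitute f_A = 0.815 − f_B:
f_B·(-25.4 − -35.0) = -24.076 − 0.815×(-35.0) = 4.449
f_B = 4.449 / 9.6 = 0.4634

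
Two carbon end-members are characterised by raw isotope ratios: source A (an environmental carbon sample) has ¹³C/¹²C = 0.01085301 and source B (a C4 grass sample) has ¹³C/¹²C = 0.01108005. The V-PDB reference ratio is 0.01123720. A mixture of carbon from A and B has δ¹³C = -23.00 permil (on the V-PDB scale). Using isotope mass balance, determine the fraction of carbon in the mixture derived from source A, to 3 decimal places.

0.446

δ_A = (0.01085301/0.01123720 − 1)×1000 = (0.965811 − 1)×1000 = -34.189 permil
δ_B = (0.01108005/0.01123720 − 1)×1000 = (0.986015 − 1)×1000 = -13.985 permil
f_A = (δ_mix − δ_B)/(δ_A − δ_B) = (-23.00 − (-13.985))/(-34.189 − (-13.985))
f_A = -9.015 / -20.204 = 0.4462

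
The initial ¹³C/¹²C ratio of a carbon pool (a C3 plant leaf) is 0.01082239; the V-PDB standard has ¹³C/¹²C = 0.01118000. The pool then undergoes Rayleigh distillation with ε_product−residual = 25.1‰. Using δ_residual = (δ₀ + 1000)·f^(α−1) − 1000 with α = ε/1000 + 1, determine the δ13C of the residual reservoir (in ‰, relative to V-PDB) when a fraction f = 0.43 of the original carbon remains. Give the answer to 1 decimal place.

δ₀ = (0.01082239/0.01118000 − 1)×1000 = (0.968013 − 1)×1000 = -31.987‰
α − 1 = ε/1000 = 0.0251
f^(α−1) = 0.43^(0.0251) = 0.979039
δ_res = (-31.987 + 1000) × 0.979039 − 1000 = 947.723 − 1000 = -52.28‰

-52.3‰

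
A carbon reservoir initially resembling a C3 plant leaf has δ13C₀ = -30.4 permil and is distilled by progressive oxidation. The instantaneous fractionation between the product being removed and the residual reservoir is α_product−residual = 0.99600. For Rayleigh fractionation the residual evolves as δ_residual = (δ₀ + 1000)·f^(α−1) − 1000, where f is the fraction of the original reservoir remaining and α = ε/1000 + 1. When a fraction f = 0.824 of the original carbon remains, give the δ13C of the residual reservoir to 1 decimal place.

-29.6 permil

Rayleigh residual: δ_res = (δ₀ + 1000)·f^(α−1) − 1000
α − 1 = -0.00400
f^(α−1) = 0.824^(-0.00400) = 1.000775
δ_res = (-30.4 + 1000) × 1.000775 − 1000 = 970.351 − 1000 = -29.65 permil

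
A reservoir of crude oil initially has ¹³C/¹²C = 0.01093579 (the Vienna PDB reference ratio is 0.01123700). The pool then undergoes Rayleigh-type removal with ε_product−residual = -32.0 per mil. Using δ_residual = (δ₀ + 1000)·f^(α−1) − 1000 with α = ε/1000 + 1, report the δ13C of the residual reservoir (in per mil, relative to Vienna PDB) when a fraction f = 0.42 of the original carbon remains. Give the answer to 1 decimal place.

0.6 per mil

δ₀ = (0.01093579/0.01123700 − 1)×1000 = (0.973195 − 1)×1000 = -26.805 per mil
α − 1 = ε/1000 = -0.0320
f^(α−1) = 0.42^(-0.0320) = 1.028149
δ_res = (-26.805 + 1000) × 1.028149 − 1000 = 1000.589 − 1000 = 0.59 per mil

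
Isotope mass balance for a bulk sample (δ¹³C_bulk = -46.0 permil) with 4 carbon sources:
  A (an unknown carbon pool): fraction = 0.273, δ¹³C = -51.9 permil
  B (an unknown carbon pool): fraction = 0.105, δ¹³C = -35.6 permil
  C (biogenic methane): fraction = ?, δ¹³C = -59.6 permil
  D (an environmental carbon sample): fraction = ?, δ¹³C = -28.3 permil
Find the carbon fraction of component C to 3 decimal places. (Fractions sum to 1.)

Let f_C and f_D be the unknown fractions; fractions sum to 1 so f_C + f_D = 0.622.
Mass balance: Σ fᵢ·δᵢ = δ_bulk ⇒ f_C·(-59.6) + f_D·(-28.3) = -46.0 − (-17.907) = -28.093
Substitute f_D = 0.622 − f_C:
f_C·(-59.6 − -28.3) = -28.093 − 0.622×(-28.3) = -10.491
f_C = -10.491 / -31.3 = 0.3352

0.335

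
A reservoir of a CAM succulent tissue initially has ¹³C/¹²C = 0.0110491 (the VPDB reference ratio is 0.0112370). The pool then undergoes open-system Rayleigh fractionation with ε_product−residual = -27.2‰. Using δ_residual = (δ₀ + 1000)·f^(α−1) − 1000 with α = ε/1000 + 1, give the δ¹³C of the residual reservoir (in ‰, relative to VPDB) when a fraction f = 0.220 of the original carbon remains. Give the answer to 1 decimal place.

δ₀ = (0.0110491/0.0112370 − 1)×1000 = (0.983278 − 1)×1000 = -16.722‰
α − 1 = ε/1000 = -0.0272
f^(α−1) = 0.220^(-0.0272) = 1.042044
δ_res = (-16.722 + 1000) × 1.042044 − 1000 = 1024.620 − 1000 = 24.62‰

24.6‰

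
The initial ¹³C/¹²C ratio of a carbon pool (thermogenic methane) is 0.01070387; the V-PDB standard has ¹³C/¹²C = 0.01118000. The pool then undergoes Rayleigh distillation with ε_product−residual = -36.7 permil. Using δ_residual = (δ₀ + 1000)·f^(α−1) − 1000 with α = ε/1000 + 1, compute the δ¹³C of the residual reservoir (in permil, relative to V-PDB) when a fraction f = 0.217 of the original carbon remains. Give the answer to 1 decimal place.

12.6 permil

δ₀ = (0.01070387/0.01118000 − 1)×1000 = (0.957412 − 1)×1000 = -42.588 permil
α − 1 = ε/1000 = -0.0367
f^(α−1) = 0.217^(-0.0367) = 1.057674
δ_res = (-42.588 + 1000) × 1.057674 − 1000 = 1012.630 − 1000 = 12.63 permil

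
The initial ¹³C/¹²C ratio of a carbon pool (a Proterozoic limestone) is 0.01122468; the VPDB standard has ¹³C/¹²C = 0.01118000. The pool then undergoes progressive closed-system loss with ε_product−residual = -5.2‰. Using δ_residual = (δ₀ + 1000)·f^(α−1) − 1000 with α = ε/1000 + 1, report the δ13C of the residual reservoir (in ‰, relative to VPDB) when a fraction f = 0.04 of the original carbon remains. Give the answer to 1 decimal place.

20.9‰

δ₀ = (0.01122468/0.01118000 − 1)×1000 = (1.003996 − 1)×1000 = 3.996‰
α − 1 = ε/1000 = -0.0052
f^(α−1) = 0.04^(-0.0052) = 1.016879
δ_res = (3.996 + 1000) × 1.016879 − 1000 = 1020.943 − 1000 = 20.94‰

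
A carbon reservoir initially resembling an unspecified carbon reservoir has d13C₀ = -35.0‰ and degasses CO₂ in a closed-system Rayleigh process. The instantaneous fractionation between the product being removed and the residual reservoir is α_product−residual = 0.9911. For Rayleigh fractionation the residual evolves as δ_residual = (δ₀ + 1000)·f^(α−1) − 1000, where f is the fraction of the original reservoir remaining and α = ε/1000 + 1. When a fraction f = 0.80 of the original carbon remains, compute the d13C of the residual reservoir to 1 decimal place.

Rayleigh residual: δ_res = (δ₀ + 1000)·f^(α−1) − 1000
α − 1 = -0.00890
f^(α−1) = 0.80^(-0.00890) = 1.001988
δ_res = (-35.0 + 1000) × 1.001988 − 1000 = 966.918 − 1000 = -33.08‰

-33.1‰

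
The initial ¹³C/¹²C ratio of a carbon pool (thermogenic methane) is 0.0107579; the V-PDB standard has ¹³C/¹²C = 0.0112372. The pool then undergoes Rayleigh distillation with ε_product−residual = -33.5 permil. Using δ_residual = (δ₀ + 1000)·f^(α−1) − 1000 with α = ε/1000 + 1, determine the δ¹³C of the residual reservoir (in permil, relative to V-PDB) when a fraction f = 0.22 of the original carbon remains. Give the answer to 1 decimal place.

δ₀ = (0.0107579/0.0112372 − 1)×1000 = (0.957347 − 1)×1000 = -42.653 permil
α − 1 = ε/1000 = -0.0335
f^(α−1) = 0.22^(-0.0335) = 1.052032
δ_res = (-42.653 + 1000) × 1.052032 − 1000 = 1007.159 − 1000 = 7.16 permil

7.2 permil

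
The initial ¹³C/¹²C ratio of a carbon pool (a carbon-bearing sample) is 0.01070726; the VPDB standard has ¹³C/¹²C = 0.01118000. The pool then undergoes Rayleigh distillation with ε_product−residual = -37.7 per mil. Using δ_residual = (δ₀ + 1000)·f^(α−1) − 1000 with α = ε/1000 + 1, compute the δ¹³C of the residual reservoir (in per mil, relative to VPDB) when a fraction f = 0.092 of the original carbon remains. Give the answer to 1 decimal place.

47.9 per mil

δ₀ = (0.01070726/0.01118000 − 1)×1000 = (0.957716 − 1)×1000 = -42.284 per mil
α − 1 = ε/1000 = -0.0377
f^(α−1) = 0.092^(-0.0377) = 1.094121
δ_res = (-42.284 + 1000) × 1.094121 − 1000 = 1047.856 − 1000 = 47.86 per mil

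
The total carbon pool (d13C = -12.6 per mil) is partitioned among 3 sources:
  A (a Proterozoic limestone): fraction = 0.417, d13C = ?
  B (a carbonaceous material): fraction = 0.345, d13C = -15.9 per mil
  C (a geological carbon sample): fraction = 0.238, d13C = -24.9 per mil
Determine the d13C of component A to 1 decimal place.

Isotope mass balance: δ_bulk = Σ fᵢ·δᵢ.
-12.6 = 0.417×δ_A + 0.345×(-15.9) + 0.238×(-24.9)
0.417·δ_A = -12.6 − (-11.412) = -1.188
δ_A = -1.188 / 0.417 = -2.85 per mil

-2.8 per mil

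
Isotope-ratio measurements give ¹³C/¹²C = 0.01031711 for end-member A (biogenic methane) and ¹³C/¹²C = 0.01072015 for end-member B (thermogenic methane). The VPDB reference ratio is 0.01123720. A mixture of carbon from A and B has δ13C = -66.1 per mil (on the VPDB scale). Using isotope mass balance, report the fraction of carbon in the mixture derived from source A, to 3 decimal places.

δ_A = (0.01031711/0.01123720 − 1)×1000 = (0.918121 − 1)×1000 = -81.879 per mil
δ_B = (0.01072015/0.01123720 − 1)×1000 = (0.953988 − 1)×1000 = -46.012 per mil
f_A = (δ_mix − δ_B)/(δ_A − δ_B) = (-66.1 − (-46.012))/(-81.879 − (-46.012))
f_A = -20.088 / -35.867 = 0.5601

0.560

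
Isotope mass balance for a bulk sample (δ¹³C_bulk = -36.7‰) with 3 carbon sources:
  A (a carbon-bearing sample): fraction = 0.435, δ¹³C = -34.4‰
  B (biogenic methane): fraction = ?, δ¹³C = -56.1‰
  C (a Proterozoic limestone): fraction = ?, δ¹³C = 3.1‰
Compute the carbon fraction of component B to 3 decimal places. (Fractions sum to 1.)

0.397

Let f_B and f_C be the unknown fractions; fractions sum to 1 so f_B + f_C = 0.565.
Mass balance: Σ fᵢ·δᵢ = δ_bulk ⇒ f_B·(-56.1) + f_C·(3.1) = -36.7 − (-14.964) = -21.736
Substitute f_C = 0.565 − f_B:
f_B·(-56.1 − 3.1) = -21.736 − 0.565×(3.1) = -23.488
f_B = -23.488 / -59.2 = 0.3967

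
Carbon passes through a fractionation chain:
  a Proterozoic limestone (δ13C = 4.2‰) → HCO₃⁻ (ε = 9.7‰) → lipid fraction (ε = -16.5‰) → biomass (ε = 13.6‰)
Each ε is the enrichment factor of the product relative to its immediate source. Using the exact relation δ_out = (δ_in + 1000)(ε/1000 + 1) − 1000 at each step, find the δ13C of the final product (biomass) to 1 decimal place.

step 1: δ = (4.20 + 1000)·(9.7/1000 + 1) − 1000 = 13.94‰
step 2: δ = (13.94 + 1000)·(-16.5/1000 + 1) − 1000 = -2.79‰
step 3: δ = (-2.79 + 1000)·(13.6/1000 + 1) − 1000 = 10.77‰

10.8‰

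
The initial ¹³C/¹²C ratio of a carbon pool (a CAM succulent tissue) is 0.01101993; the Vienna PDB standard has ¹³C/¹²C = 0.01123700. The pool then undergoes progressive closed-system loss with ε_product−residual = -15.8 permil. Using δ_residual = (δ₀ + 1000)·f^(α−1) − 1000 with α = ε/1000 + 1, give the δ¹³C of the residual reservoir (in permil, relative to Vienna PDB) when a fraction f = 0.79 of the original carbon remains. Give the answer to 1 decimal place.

-15.7 permil

δ₀ = (0.01101993/0.01123700 − 1)×1000 = (0.980683 − 1)×1000 = -19.317 permil
α − 1 = ε/1000 = -0.0158
f^(α−1) = 0.79^(-0.0158) = 1.003731
δ_res = (-19.317 + 1000) × 1.003731 − 1000 = 984.342 − 1000 = -15.66 permil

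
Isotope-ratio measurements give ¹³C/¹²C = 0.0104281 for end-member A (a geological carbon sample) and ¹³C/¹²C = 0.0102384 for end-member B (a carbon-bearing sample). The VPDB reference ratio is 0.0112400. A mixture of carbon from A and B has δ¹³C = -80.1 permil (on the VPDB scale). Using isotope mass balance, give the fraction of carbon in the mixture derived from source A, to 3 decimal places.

0.534

δ_A = (0.0104281/0.0112400 − 1)×1000 = (0.927767 − 1)×1000 = -72.233 permil
δ_B = (0.0102384/0.0112400 − 1)×1000 = (0.910890 − 1)×1000 = -89.110 permil
f_A = (δ_mix − δ_B)/(δ_A − δ_B) = (-80.1 − (-89.110))/(-72.233 − (-89.110))
f_A = 9.010 / 16.877 = 0.5339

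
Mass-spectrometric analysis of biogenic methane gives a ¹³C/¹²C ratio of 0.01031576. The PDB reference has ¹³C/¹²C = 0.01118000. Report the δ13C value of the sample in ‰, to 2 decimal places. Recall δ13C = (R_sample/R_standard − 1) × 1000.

δ13C = (R_sample / R_standard − 1) × 1000
R_sample / R_standard = 0.01031576 / 0.01118000 = 0.922698
δ13C = (0.922698 − 1) × 1000 = -77.302‰

-77.30‰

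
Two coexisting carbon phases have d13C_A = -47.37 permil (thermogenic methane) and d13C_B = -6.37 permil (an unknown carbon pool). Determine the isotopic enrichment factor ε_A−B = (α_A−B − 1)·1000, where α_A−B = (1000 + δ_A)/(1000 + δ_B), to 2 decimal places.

-41.26 permil

α_A−B = (1000 + -47.37) / (1000 + -6.37) = 952.63 / 993.63 = 0.958737
ε_A−B = (0.958737 − 1) × 1000 = -41.263 permil
(The approximation ε ≈ δ_A − δ_B would give -41.00 permil.)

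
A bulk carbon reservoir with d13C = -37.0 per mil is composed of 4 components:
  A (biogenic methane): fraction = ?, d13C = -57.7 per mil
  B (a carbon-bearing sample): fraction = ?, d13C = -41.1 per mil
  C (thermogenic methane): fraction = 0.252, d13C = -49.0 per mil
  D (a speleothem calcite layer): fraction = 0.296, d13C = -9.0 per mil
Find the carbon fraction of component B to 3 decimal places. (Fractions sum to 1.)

0.247

Let f_B and f_A be the unknown fractions; fractions sum to 1 so f_B + f_A = 0.452.
Mass balance: Σ fᵢ·δᵢ = δ_bulk ⇒ f_B·(-41.1) + f_A·(-57.7) = -37.0 − (-15.012) = -21.988
Substitute f_A = 0.452 − f_B:
f_B·(-41.1 − -57.7) = -21.988 − 0.452×(-57.7) = 4.092
f_B = 4.092 / 16.6 = 0.2465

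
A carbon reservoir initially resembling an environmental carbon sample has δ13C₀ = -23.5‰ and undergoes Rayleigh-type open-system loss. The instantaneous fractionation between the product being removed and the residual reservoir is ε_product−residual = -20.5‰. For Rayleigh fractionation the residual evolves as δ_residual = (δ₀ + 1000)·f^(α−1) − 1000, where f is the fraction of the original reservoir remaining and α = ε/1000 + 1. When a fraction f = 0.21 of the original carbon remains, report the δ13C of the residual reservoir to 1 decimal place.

Rayleigh residual: δ_res = (δ₀ + 1000)·f^(α−1) − 1000
α = ε/1000 + 1 = 0.97950, so α − 1 = -0.02050
f^(α−1) = 0.21^(-0.02050) = 1.032511
δ_res = (-23.5 + 1000) × 1.032511 − 1000 = 1008.247 − 1000 = 8.25‰

8.2‰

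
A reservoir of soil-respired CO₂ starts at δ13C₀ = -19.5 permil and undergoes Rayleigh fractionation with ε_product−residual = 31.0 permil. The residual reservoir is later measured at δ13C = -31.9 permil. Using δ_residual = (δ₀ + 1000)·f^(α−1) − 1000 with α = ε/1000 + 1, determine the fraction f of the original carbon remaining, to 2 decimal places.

0.66

α − 1 = ε/1000 = 0.0310
(δ_res + 1000)/(δ₀ + 1000) = (-31.9 + 1000)/(-19.5 + 1000) = 968.1/980.5 = 0.987353
f = 0.987353^(1/0.0310) = exp(ln(0.987353)/0.0310) = exp(-0.01273/0.0310)
f = exp(-0.4106) = 0.6633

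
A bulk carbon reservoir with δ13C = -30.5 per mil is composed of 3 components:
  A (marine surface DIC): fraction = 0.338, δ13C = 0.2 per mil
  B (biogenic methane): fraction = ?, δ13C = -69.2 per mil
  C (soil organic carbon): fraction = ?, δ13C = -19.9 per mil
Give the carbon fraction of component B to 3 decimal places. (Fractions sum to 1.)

Let f_B and f_C be the unknown fractions; fractions sum to 1 so f_B + f_C = 0.662.
Mass balance: Σ fᵢ·δᵢ = δ_bulk ⇒ f_B·(-69.2) + f_C·(-19.9) = -30.5 − (0.068) = -30.568
Substitute f_C = 0.662 − f_B:
f_B·(-69.2 − -19.9) = -30.568 − 0.662×(-19.9) = -17.394
f_B = -17.394 / -49.3 = 0.3528

0.353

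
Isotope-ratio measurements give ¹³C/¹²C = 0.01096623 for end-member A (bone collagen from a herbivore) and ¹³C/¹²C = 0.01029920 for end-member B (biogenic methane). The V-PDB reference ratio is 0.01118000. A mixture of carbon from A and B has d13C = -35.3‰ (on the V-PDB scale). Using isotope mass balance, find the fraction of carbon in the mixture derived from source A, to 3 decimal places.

δ_A = (0.01096623/0.01118000 − 1)×1000 = (0.980879 − 1)×1000 = -19.121‰
δ_B = (0.01029920/0.01118000 − 1)×1000 = (0.921216 − 1)×1000 = -78.784‰
f_A = (δ_mix − δ_B)/(δ_A − δ_B) = (-35.3 − (-78.784))/(-19.121 − (-78.784))
f_A = 43.484 / 59.663 = 0.7288

0.729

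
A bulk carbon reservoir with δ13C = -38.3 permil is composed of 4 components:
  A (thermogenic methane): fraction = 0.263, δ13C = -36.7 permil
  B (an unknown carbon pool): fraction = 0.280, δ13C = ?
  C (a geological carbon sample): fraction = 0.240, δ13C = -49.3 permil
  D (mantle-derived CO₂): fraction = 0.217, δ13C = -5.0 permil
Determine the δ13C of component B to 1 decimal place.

-56.2 permil

Isotope mass balance: δ_bulk = Σ fᵢ·δᵢ.
-38.3 = 0.263×(-36.7) + 0.280×δ_B + 0.240×(-49.3) + 0.217×(-5.0)
0.280·δ_B = -38.3 − (-22.569) = -15.731
δ_B = -15.731 / 0.280 = -56.18 permil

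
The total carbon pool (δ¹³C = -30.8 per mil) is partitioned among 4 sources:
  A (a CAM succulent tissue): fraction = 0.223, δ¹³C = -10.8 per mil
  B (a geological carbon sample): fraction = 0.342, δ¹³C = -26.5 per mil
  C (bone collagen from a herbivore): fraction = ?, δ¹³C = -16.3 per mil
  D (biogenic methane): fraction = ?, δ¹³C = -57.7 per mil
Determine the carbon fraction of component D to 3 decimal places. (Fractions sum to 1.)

Let f_D and f_C be the unknown fractions; fractions sum to 1 so f_D + f_C = 0.435.
Mass balance: Σ fᵢ·δᵢ = δ_bulk ⇒ f_D·(-57.7) + f_C·(-16.3) = -30.8 − (-11.471) = -19.329
Substitute f_C = 0.435 − f_D:
f_D·(-57.7 − -16.3) = -19.329 − 0.435×(-16.3) = -12.238
f_D = -12.238 / -41.4 = 0.2956

0.296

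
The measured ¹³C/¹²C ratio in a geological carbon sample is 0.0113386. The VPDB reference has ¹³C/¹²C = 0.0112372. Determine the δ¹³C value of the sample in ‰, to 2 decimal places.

δ¹³C = (R_sample / R_standard − 1) × 1000
R_sample / R_standard = 0.0113386 / 0.0112372 = 1.009024
δ¹³C = (1.009024 − 1) × 1000 = 9.024‰

9.02‰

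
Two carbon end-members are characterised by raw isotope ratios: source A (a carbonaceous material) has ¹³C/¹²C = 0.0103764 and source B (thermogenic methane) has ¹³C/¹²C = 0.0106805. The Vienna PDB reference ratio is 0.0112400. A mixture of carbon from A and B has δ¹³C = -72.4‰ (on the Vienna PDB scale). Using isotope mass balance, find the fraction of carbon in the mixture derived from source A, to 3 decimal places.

0.836

δ_A = (0.0103764/0.0112400 − 1)×1000 = (0.923167 − 1)×1000 = -76.833‰
δ_B = (0.0106805/0.0112400 − 1)×1000 = (0.950222 − 1)×1000 = -49.778‰
f_A = (δ_mix − δ_B)/(δ_A − δ_B) = (-72.4 − (-49.778))/(-76.833 − (-49.778))
f_A = -22.622 / -27.055 = 0.8362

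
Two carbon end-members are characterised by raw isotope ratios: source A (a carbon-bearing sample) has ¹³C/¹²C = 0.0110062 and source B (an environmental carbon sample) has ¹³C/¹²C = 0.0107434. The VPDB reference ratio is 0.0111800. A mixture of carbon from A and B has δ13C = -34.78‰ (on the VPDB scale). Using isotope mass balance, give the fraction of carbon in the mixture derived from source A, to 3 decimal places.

δ_A = (0.0110062/0.0111800 − 1)×1000 = (0.984454 − 1)×1000 = -15.546‰
δ_B = (0.0107434/0.0111800 − 1)×1000 = (0.960948 − 1)×1000 = -39.052‰
f_A = (δ_mix − δ_B)/(δ_A − δ_B) = (-34.78 − (-39.052))/(-15.546 − (-39.052))
f_A = 4.272 / 23.506 = 0.1817

0.182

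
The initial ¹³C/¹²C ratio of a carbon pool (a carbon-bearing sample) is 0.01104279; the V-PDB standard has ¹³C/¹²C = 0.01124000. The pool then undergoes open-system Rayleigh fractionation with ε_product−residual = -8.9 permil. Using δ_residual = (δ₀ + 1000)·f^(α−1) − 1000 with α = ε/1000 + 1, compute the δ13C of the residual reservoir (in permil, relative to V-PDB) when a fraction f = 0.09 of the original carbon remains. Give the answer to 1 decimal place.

δ₀ = (0.01104279/0.01124000 − 1)×1000 = (0.982455 − 1)×1000 = -17.545 permil
α − 1 = ε/1000 = -0.0089
f^(α−1) = 0.09^(-0.0089) = 1.021662
δ_res = (-17.545 + 1000) × 1.021662 − 1000 = 1003.737 − 1000 = 3.74 permil

3.7 permil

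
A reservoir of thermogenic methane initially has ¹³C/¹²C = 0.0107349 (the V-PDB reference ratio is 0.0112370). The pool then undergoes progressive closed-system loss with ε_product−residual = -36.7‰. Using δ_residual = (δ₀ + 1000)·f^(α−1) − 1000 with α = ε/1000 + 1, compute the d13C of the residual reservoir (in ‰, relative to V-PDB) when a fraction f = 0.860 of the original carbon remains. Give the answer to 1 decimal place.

δ₀ = (0.0107349/0.0112370 − 1)×1000 = (0.955317 − 1)×1000 = -44.683‰
α − 1 = ε/1000 = -0.0367
f^(α−1) = 0.860^(-0.0367) = 1.005551
δ_res = (-44.683 + 1000) × 1.005551 − 1000 = 960.620 − 1000 = -39.38‰

-39.4‰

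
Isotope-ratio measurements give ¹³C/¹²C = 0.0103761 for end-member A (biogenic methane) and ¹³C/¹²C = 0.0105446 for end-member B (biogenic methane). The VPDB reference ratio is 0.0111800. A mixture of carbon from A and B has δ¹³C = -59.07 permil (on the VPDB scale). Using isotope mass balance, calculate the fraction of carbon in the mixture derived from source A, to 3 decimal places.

δ_A = (0.0103761/0.0111800 − 1)×1000 = (0.928095 − 1)×1000 = -71.905 permil
δ_B = (0.0105446/0.0111800 − 1)×1000 = (0.943166 − 1)×1000 = -56.834 permil
f_A = (δ_mix − δ_B)/(δ_A − δ_B) = (-59.07 − (-56.834))/(-71.905 − (-56.834))
f_A = -2.236 / -15.072 = 0.1484

0.148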